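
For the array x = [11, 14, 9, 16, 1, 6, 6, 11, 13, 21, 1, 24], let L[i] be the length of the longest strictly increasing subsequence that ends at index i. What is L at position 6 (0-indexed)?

dp[i] = 1 + max{dp[j] : j<i, x[j]<x[i]} (or 1 if no such j):
i:      0  1  2  3  4  5  6  7  8  9 10 11
x[i]:  11 14  9 16  1  6  6 11 13 21  1 24
dp:     1  2  1  3  1  2  2  3  4  5  1  6
At index 6 the value is 2.

2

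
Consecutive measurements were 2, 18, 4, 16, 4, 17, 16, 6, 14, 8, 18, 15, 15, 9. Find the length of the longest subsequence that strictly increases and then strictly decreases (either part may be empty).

inc[i] = longest strictly increasing subsequence ending at i; dec[i] = longest strictly decreasing subsequence starting at i:
i:      1  2  3  4  5  6  7  8  9 10 11 12 13 14
a[i]:   2 18  4 16  4 17 16  6 14  8 18 15 15  9
inc:    1  2  2  3  2  4  3  3  4  4  5  5  5  5
dec:    1  5  1  3  1  4  3  1  2  1  3  2  2  1
Best peak at i=6 (value 17): inc=4, dec=4, length 4+4−1 = 7.

7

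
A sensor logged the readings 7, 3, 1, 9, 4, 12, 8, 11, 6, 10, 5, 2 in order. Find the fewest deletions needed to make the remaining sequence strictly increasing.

Fewest deletions = n − (longest strictly increasing subsequence).
Patience tails:
7 → extends → [7]
3 → replaces 7 → [3]
1 → replaces 3 → [1]
9 → extends → [1, 9]
4 → replaces 9 → [1, 4]
12 → extends → [1, 4, 12]
8 → replaces 12 → [1, 4, 8]
11 → extends → [1, 4, 8, 11]
6 → replaces 8 → [1, 4, 6, 11]
10 → replaces 11 → [1, 4, 6, 10]
5 → replaces 6 → [1, 4, 5, 10]
2 → replaces 4 → [1, 2, 5, 10]
Longest strictly increasing subsequence has length 4, so deletions = 12 − 4 = 8.

8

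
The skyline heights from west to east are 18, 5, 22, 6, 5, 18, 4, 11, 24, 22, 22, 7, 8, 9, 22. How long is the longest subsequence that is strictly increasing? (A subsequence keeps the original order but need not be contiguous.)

6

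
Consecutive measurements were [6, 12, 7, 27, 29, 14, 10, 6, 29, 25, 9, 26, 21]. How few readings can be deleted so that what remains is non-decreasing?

Fewest deletions = n − (longest non-decreasing subsequence).
i:      1  2  3  4  5  6  7  8  9 10 11 12 13
a[i]:   6 12  7 27 29 14 10  6 29 25  9 26 21
dp:     1  2  2  3  4  3  3  2  5  4  3  5  4
max dp = 5, so deletions = 13 − 5 = 8.

8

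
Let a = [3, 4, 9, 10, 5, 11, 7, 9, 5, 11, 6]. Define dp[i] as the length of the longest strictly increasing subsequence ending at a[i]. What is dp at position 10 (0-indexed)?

4

dp[i] = 1 + max{dp[j] : j<i, a[j]<a[i]} (or 1 if no such j):
i:      0  1  2  3  4  5  6  7  8  9 10
a[i]:   3  4  9 10  5 11  7  9  5 11  6
dp:     1  2  3  4  3  5  4  5  3  6  4
At index 10 the value is 4.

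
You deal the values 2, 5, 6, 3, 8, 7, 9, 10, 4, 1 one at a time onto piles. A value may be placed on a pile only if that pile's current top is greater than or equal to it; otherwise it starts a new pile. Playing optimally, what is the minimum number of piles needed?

6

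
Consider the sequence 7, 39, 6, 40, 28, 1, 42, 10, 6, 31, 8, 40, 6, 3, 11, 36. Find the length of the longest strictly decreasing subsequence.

6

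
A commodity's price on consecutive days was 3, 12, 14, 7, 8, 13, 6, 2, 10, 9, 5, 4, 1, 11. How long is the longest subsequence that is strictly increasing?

5

Let dp[i] be the length of the longest such subsequence ending at index i:
i:      1  2  3  4  5  6  7  8  9 10 11 12 13 14
a[i]:   3 12 14  7  8 13  6  2 10  9  5  4  1 11
dp:     1  2  3  2  3  4  2  1  4  4  2  2  1  5
Maximum dp value is 5.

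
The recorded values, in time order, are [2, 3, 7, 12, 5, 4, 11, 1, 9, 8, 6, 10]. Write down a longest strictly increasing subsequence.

2, 3, 7, 9, 10

Patience tails give the LIS length; then backtrack through the dp parents:
2 → extends → [2]
3 → extends → [2, 3]
7 → extends → [2, 3, 7]
12 → extends → [2, 3, 7, 12]
5 → replaces 7 → [2, 3, 5, 12]
4 → replaces 5 → [2, 3, 4, 12]
11 → replaces 12 → [2, 3, 4, 11]
1 → replaces 2 → [1, 3, 4, 11]
9 → replaces 11 → [1, 3, 4, 9]
8 → replaces 9 → [1, 3, 4, 8]
6 → replaces 8 → [1, 3, 4, 6]
10 → extends → [1, 3, 4, 6, 10]
Length 5; one witness is 2, 3, 7, 9, 10.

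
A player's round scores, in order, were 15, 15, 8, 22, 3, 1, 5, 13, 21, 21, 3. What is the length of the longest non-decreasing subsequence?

Track the smallest tail for each achievable length (allowing ties):
15 → extends → [15]
15 → extends → [15, 15]
8 → replaces 15 → [8, 15]
22 → extends → [8, 15, 22]
3 → replaces 8 → [3, 15, 22]
1 → replaces 3 → [1, 15, 22]
5 → replaces 15 → [1, 5, 22]
13 → replaces 22 → [1, 5, 13]
21 → extends → [1, 5, 13, 21]
21 → extends → [1, 5, 13, 21, 21]
3 → replaces 5 → [1, 3, 13, 21, 21]
Five tails, so the longest non-decreasing subsequence has length 5 (e.g. 3, 5, 13, 21, 21).

5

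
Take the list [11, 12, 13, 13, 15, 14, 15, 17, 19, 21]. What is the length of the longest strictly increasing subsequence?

8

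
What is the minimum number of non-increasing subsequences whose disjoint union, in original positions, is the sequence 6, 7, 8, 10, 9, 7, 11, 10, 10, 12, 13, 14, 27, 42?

10

The minimum number of non-increasing subsequences covering a sequence equals the length of its longest strictly increasing subsequence.
LIS length is 10 (e.g. 6, 7, 8, 10, 11, 12, 13, 14, 27, 42), so 10 piles are needed.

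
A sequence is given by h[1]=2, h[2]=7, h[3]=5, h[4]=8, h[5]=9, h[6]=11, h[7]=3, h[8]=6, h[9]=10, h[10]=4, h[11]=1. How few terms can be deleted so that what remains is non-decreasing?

6

Fewest deletions = n − (longest non-decreasing subsequence).
Patience tails:
2 → extends → [2]
7 → extends → [2, 7]
5 → replaces 7 → [2, 5]
8 → extends → [2, 5, 8]
9 → extends → [2, 5, 8, 9]
11 → extends → [2, 5, 8, 9, 11]
3 → replaces 5 → [2, 3, 8, 9, 11]
6 → replaces 8 → [2, 3, 6, 9, 11]
10 → replaces 11 → [2, 3, 6, 9, 10]
4 → replaces 6 → [2, 3, 4, 9, 10]
1 → replaces 2 → [1, 3, 4, 9, 10]
Longest non-decreasing subsequence has length 5, so deletions = 11 − 5 = 6.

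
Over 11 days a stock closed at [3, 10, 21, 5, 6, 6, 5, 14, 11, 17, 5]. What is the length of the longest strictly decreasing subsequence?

Let dp[i] be the longest strictly decreasing subsequence ending at i:
i:      1  2  3  4  5  6  7  8  9 10 11
a[i]:   3 10 21  5  6  6  5 14 11 17  5
dp:     1  1  1  2  2  2  3  2  3  2  4
Maximum is 4.

4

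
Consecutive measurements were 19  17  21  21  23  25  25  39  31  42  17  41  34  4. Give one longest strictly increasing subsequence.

Patience tails give the LIS length; then backtrack through the dp parents:
19 → extends → [19]
17 → replaces 19 → [17]
21 → extends → [17, 21]
21 → already a tail → [17, 21]
23 → extends → [17, 21, 23]
25 → extends → [17, 21, 23, 25]
25 → already a tail → [17, 21, 23, 25]
39 → extends → [17, 21, 23, 25, 39]
31 → replaces 39 → [17, 21, 23, 25, 31]
42 → extends → [17, 21, 23, 25, 31, 42]
17 → already a tail → [17, 21, 23, 25, 31, 42]
41 → replaces 42 → [17, 21, 23, 25, 31, 41]
34 → replaces 41 → [17, 21, 23, 25, 31, 34]
4 → replaces 17 → [4, 21, 23, 25, 31, 34]
Length 6; one witness is 19, 21, 23, 25, 39, 42.

19, 21, 23, 25, 39, 42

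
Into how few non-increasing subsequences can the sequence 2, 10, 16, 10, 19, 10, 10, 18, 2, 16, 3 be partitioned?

Place each on the leftmost legal pile:
2 → new pile 1 (tops now [2])
10 → new pile 2 (tops now [2, 10])
16 → new pile 3 (tops now [2, 10, 16])
10 → pile 2 (tops now [2, 10, 16])
19 → new pile 4 (tops now [2, 10, 16, 19])
10 → pile 2 (tops now [2, 10, 16, 19])
10 → pile 2 (tops now [2, 10, 16, 19])
18 → pile 4 (tops now [2, 10, 16, 18])
2 → pile 1 (tops now [2, 10, 16, 18])
16 → pile 3 (tops now [2, 10, 16, 18])
3 → pile 2 (tops now [2, 3, 16, 18])
Four piles.

4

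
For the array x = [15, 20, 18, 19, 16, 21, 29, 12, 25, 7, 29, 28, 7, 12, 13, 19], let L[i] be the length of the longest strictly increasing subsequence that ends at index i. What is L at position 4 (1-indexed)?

dp[i] = 1 + max{dp[j] : j<i, x[j]<x[i]} (or 1 if no such j):
i:      1  2  3  4  5  6  7  8  9 10 11 12 13 14 15 16
x[i]:  15 20 18 19 16 21 29 12 25  7 29 28  7 12 13 19
dp:     1  2  2  3  2  4  5  1  5  1  6  6  1  2  3  4
At index 4 the value is 3.

3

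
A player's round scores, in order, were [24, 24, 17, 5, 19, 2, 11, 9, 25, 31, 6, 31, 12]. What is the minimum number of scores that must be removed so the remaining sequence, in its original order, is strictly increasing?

9

Fewest deletions = n − (longest strictly increasing subsequence).
Patience tails:
24 → extends → [24]
24 → already a tail → [24]
17 → replaces 24 → [17]
5 → replaces 17 → [5]
19 → extends → [5, 19]
2 → replaces 5 → [2, 19]
11 → replaces 19 → [2, 11]
9 → replaces 11 → [2, 9]
25 → extends → [2, 9, 25]
31 → extends → [2, 9, 25, 31]
6 → replaces 9 → [2, 6, 25, 31]
31 → already a tail → [2, 6, 25, 31]
12 → replaces 25 → [2, 6, 12, 31]
Longest strictly increasing subsequence has length 4, so deletions = 13 − 4 = 9.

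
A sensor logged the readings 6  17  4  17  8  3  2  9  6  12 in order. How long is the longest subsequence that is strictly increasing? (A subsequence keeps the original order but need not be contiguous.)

4

Let dp[i] be the length of the longest such subsequence ending at index i:
i:      1  2  3  4  5  6  7  8  9 10
a[i]:   6 17  4 17  8  3  2  9  6 12
dp:     1  2  1  2  2  1  1  3  2  4
Maximum dp value is 4.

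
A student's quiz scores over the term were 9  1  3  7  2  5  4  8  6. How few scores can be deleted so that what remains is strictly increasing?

Fewest deletions = n − (longest strictly increasing subsequence).
Patience tails:
9 → extends → [9]
1 → replaces 9 → [1]
3 → extends → [1, 3]
7 → extends → [1, 3, 7]
2 → replaces 3 → [1, 2, 7]
5 → replaces 7 → [1, 2, 5]
4 → replaces 5 → [1, 2, 4]
8 → extends → [1, 2, 4, 8]
6 → replaces 8 → [1, 2, 4, 6]
Longest strictly increasing subsequence has length 4, so deletions = 9 − 4 = 5.

5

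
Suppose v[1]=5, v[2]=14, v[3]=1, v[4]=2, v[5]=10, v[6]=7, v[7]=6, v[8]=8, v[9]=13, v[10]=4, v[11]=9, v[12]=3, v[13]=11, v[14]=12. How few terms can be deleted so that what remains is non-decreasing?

7

Fewest deletions = n − (longest non-decreasing subsequence).
Patience tails:
5 → extends → [5]
14 → extends → [5, 14]
1 → replaces 5 → [1, 14]
2 → replaces 14 → [1, 2]
10 → extends → [1, 2, 10]
7 → replaces 10 → [1, 2, 7]
6 → replaces 7 → [1, 2, 6]
8 → extends → [1, 2, 6, 8]
13 → extends → [1, 2, 6, 8, 13]
4 → replaces 6 → [1, 2, 4, 8, 13]
9 → replaces 13 → [1, 2, 4, 8, 9]
3 → replaces 4 → [1, 2, 3, 8, 9]
11 → extends → [1, 2, 3, 8, 9, 11]
12 → extends → [1, 2, 3, 8, 9, 11, 12]
Longest non-decreasing subsequence has length 7, so deletions = 14 − 7 = 7.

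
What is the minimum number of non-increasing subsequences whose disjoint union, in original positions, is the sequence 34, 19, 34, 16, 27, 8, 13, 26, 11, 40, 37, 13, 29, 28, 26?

Place each on the leftmost legal pile:
34 → new pile 1 (tops now [34])
19 → pile 1 (tops now [19])
34 → new pile 2 (tops now [19, 34])
16 → pile 1 (tops now [16, 34])
27 → pile 2 (tops now [16, 27])
8 → pile 1 (tops now [8, 27])
13 → pile 2 (tops now [8, 13])
26 → new pile 3 (tops now [8, 13, 26])
11 → pile 2 (tops now [8, 11, 26])
40 → new pile 4 (tops now [8, 11, 26, 40])
37 → pile 4 (tops now [8, 11, 26, 37])
13 → pile 3 (tops now [8, 11, 13, 37])
29 → pile 4 (tops now [8, 11, 13, 29])
28 → pile 4 (tops now [8, 11, 13, 28])
26 → pile 4 (tops now [8, 11, 13, 26])
Four piles.

4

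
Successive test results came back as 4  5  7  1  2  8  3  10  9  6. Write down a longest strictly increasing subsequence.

Patience tails give the LIS length; then backtrack through the dp parents:
4 → extends → [4]
5 → extends → [4, 5]
7 → extends → [4, 5, 7]
1 → replaces 4 → [1, 5, 7]
2 → replaces 5 → [1, 2, 7]
8 → extends → [1, 2, 7, 8]
3 → replaces 7 → [1, 2, 3, 8]
10 → extends → [1, 2, 3, 8, 10]
9 → replaces 10 → [1, 2, 3, 8, 9]
6 → replaces 8 → [1, 2, 3, 6, 9]
Length 5; one witness is 4, 5, 7, 8, 10.

4, 5, 7, 8, 10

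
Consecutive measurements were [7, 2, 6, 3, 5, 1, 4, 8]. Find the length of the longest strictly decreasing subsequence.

4

Let dp[i] be the longest strictly decreasing subsequence ending at i:
i:     1 2 3 4 5 6 7 8
a[i]:  7 2 6 3 5 1 4 8
dp:    1 2 2 3 3 4 4 1
Maximum is 4.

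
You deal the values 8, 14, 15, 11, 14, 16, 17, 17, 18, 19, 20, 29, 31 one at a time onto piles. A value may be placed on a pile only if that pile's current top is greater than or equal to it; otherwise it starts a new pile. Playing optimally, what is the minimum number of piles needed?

Place each on the leftmost legal pile:
8 → new pile 1 (tops now [8])
14 → new pile 2 (tops now [8, 14])
15 → new pile 3 (tops now [8, 14, 15])
11 → pile 2 (tops now [8, 11, 15])
14 → pile 3 (tops now [8, 11, 14])
16 → new pile 4 (tops now [8, 11, 14, 16])
17 → new pile 5 (tops now [8, 11, 14, 16, 17])
17 → pile 5 (tops now [8, 11, 14, 16, 17])
18 → new pile 6 (tops now [8, 11, 14, 16, 17, 18])
19 → new pile 7 (tops now [8, 11, 14, 16, 17, 18, 19])
20 → new pile 8 (tops now [8, 11, 14, 16, 17, 18, 19, 20])
29 → new pile 9 (tops now [8, 11, 14, 16, 17, 18, 19, 20, 29])
31 → new pile 10 (tops now [8, 11, 14, 16, 17, 18, 19, 20, 29, 31])
Ten piles.

10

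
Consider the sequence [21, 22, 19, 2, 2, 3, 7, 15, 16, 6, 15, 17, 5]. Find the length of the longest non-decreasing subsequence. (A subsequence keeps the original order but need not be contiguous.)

7

Let dp[i] be the length of the longest such subsequence ending at index i:
i:      1  2  3  4  5  6  7  8  9 10 11 12 13
a[i]:  21 22 19  2  2  3  7 15 16  6 15 17  5
dp:     1  2  1  1  2  3  4  5  6  4  6  7  4
Maximum dp value is 7.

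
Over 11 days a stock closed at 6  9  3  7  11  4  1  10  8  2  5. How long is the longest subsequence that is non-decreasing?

Let dp[i] be the length of the longest such subsequence ending at index i:
i:      1  2  3  4  5  6  7  8  9 10 11
a[i]:   6  9  3  7 11  4  1 10  8  2  5
dp:     1  2  1  2  3  2  1  3  3  2  3
Maximum dp value is 3.

3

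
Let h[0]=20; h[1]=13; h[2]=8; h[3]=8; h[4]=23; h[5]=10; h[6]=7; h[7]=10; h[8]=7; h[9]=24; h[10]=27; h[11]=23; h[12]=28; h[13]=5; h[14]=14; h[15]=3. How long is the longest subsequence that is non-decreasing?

7

Track the smallest tail for each achievable length (allowing ties):
20 → extends → [20]
13 → replaces 20 → [13]
8 → replaces 13 → [8]
8 → extends → [8, 8]
23 → extends → [8, 8, 23]
10 → replaces 23 → [8, 8, 10]
7 → replaces 8 → [7, 8, 10]
10 → extends → [7, 8, 10, 10]
7 → replaces 8 → [7, 7, 10, 10]
24 → extends → [7, 7, 10, 10, 24]
27 → extends → [7, 7, 10, 10, 24, 27]
23 → replaces 24 → [7, 7, 10, 10, 23, 27]
28 → extends → [7, 7, 10, 10, 23, 27, 28]
5 → replaces 7 → [5, 7, 10, 10, 23, 27, 28]
14 → replaces 23 → [5, 7, 10, 10, 14, 27, 28]
3 → replaces 5 → [3, 7, 10, 10, 14, 27, 28]
Seven tails, so the longest non-decreasing subsequence has length 7 (e.g. 8, 8, 10, 10, 24, 27, 28).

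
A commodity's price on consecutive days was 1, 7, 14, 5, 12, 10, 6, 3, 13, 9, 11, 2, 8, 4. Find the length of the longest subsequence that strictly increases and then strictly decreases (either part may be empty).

inc[i] = longest strictly increasing subsequence ending at i; dec[i] = longest strictly decreasing subsequence starting at i:
i:      1  2  3  4  5  6  7  8  9 10 11 12 13 14
a[i]:   1  7 14  5 12 10  6  3 13  9 11  2  8  4
inc:    1  2  3  2  3  3  3  2  4  4  5  2  4  3
dec:    1  4  6  3  5  4  3  2  4  3  3  1  2  1
Best peak at i=3 (value 14): inc=3, dec=6, length 3+6−1 = 8.

8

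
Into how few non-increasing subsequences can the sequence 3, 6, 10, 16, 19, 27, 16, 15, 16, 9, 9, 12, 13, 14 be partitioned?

6

Place each on the leftmost legal pile:
3 → new pile 1 (tops now [3])
6 → new pile 2 (tops now [3, 6])
10 → new pile 3 (tops now [3, 6, 10])
16 → new pile 4 (tops now [3, 6, 10, 16])
19 → new pile 5 (tops now [3, 6, 10, 16, 19])
27 → new pile 6 (tops now [3, 6, 10, 16, 19, 27])
16 → pile 4 (tops now [3, 6, 10, 16, 19, 27])
15 → pile 4 (tops now [3, 6, 10, 15, 19, 27])
16 → pile 5 (tops now [3, 6, 10, 15, 16, 27])
9 → pile 3 (tops now [3, 6, 9, 15, 16, 27])
9 → pile 3 (tops now [3, 6, 9, 15, 16, 27])
12 → pile 4 (tops now [3, 6, 9, 12, 16, 27])
13 → pile 5 (tops now [3, 6, 9, 12, 13, 27])
14 → pile 6 (tops now [3, 6, 9, 12, 13, 14])
Six piles.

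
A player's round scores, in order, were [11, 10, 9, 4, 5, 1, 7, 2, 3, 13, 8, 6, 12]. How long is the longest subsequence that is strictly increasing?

5

Track the smallest tail for each achievable length (strict):
11 → extends → [11]
10 → replaces 11 → [10]
9 → replaces 10 → [9]
4 → replaces 9 → [4]
5 → extends → [4, 5]
1 → replaces 4 → [1, 5]
7 → extends → [1, 5, 7]
2 → replaces 5 → [1, 2, 7]
3 → replaces 7 → [1, 2, 3]
13 → extends → [1, 2, 3, 13]
8 → replaces 13 → [1, 2, 3, 8]
6 → replaces 8 → [1, 2, 3, 6]
12 → extends → [1, 2, 3, 6, 12]
Five tails, so the longest strictly increasing subsequence has length 5 (e.g. 4, 5, 7, 8, 12).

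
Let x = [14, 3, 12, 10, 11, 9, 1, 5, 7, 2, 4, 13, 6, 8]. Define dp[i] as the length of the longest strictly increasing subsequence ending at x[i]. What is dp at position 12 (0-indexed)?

dp[i] = 1 + max{dp[j] : j<i, x[j]<x[i]} (or 1 if no such j):
i:      0  1  2  3  4  5  6  7  8  9 10 11 12 13
x[i]:  14  3 12 10 11  9  1  5  7  2  4 13  6  8
dp:     1  1  2  2  3  2  1  2  3  2  3  4  4  5
At index 12 the value is 4.

4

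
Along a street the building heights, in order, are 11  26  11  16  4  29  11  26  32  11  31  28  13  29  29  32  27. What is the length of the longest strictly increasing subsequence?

6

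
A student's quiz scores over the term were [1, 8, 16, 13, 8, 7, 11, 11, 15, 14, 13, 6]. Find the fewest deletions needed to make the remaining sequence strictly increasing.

8

Fewest deletions = n − (longest strictly increasing subsequence).
i:      1  2  3  4  5  6  7  8  9 10 11 12
a[i]:   1  8 16 13  8  7 11 11 15 14 13  6
dp:     1  2  3  3  2  2  3  3  4  4  4  2
max dp = 4, so deletions = 12 − 4 = 8.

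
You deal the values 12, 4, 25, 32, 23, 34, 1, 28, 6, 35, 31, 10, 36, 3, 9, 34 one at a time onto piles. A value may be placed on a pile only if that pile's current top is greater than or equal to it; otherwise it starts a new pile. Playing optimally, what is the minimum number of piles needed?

6

Place each on the leftmost legal pile:
12 → new pile 1 (tops now [12])
4 → pile 1 (tops now [4])
25 → new pile 2 (tops now [4, 25])
32 → new pile 3 (tops now [4, 25, 32])
23 → pile 2 (tops now [4, 23, 32])
34 → new pile 4 (tops now [4, 23, 32, 34])
1 → pile 1 (tops now [1, 23, 32, 34])
28 → pile 3 (tops now [1, 23, 28, 34])
6 → pile 2 (tops now [1, 6, 28, 34])
35 → new pile 5 (tops now [1, 6, 28, 34, 35])
31 → pile 4 (tops now [1, 6, 28, 31, 35])
10 → pile 3 (tops now [1, 6, 10, 31, 35])
36 → new pile 6 (tops now [1, 6, 10, 31, 35, 36])
3 → pile 2 (tops now [1, 3, 10, 31, 35, 36])
9 → pile 3 (tops now [1, 3, 9, 31, 35, 36])
34 → pile 5 (tops now [1, 3, 9, 31, 34, 36])
Six piles.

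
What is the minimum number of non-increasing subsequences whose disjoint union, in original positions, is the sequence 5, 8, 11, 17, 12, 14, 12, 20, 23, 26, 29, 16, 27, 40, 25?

10

The minimum number of non-increasing subsequences covering a sequence equals the length of its longest strictly increasing subsequence.
LIS length is 10 (e.g. 5, 8, 11, 12, 14, 20, 23, 26, 29, 40), so 10 piles are needed.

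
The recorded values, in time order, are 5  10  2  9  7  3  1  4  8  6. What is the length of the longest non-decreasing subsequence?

4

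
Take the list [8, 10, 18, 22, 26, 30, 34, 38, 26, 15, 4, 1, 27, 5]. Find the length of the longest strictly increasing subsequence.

Track the smallest tail for each achievable length (strict):
8 → extends → [8]
10 → extends → [8, 10]
18 → extends → [8, 10, 18]
22 → extends → [8, 10, 18, 22]
26 → extends → [8, 10, 18, 22, 26]
30 → extends → [8, 10, 18, 22, 26, 30]
34 → extends → [8, 10, 18, 22, 26, 30, 34]
38 → extends → [8, 10, 18, 22, 26, 30, 34, 38]
26 → already a tail → [8, 10, 18, 22, 26, 30, 34, 38]
15 → replaces 18 → [8, 10, 15, 22, 26, 30, 34, 38]
4 → replaces 8 → [4, 10, 15, 22, 26, 30, 34, 38]
1 → replaces 4 → [1, 10, 15, 22, 26, 30, 34, 38]
27 → replaces 30 → [1, 10, 15, 22, 26, 27, 34, 38]
5 → replaces 10 → [1, 5, 15, 22, 26, 27, 34, 38]
Eight tails, so the longest strictly increasing subsequence has length 8 (e.g. 8, 10, 18, 22, 26, 30, 34, 38).

8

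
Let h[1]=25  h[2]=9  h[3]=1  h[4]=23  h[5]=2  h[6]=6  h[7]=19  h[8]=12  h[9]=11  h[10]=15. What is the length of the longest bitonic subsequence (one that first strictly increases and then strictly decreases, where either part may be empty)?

6

inc[i] = longest strictly increasing subsequence ending at i; dec[i] = longest strictly decreasing subsequence starting at i:
i:      1  2  3  4  5  6  7  8  9 10
h[i]:  25  9  1 23  2  6 19 12 11 15
inc:    1  1  1  2  2  3  4  4  4  5
dec:    5  2  1  4  1  1  3  2  1  1
Best peak at i=7 (value 19): inc=4, dec=3, length 4+3−1 = 6.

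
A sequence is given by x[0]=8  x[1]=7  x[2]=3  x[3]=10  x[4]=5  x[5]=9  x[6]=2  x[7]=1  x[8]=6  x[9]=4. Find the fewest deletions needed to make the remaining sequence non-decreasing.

Fewest deletions = n − (longest non-decreasing subsequence).
Patience tails:
8 → extends → [8]
7 → replaces 8 → [7]
3 → replaces 7 → [3]
10 → extends → [3, 10]
5 → replaces 10 → [3, 5]
9 → extends → [3, 5, 9]
2 → replaces 3 → [2, 5, 9]
1 → replaces 2 → [1, 5, 9]
6 → replaces 9 → [1, 5, 6]
4 → replaces 5 → [1, 4, 6]
Longest non-decreasing subsequence has length 3, so deletions = 10 − 3 = 7.

7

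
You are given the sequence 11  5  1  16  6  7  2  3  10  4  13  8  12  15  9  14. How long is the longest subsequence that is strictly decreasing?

Negate each value so 'decreasing' becomes 'increasing', then run patience tails on the negated sequence:
-11 → extends → [-11]
-5 → extends → [-11, -5]
-1 → extends → [-11, -5, -1]
-16 → replaces -11 → [-16, -5, -1]
-6 → replaces -5 → [-16, -6, -1]
-7 → replaces -6 → [-16, -7, -1]
-2 → replaces -1 → [-16, -7, -2]
-3 → replaces -2 → [-16, -7, -3]
-10 → replaces -7 → [-16, -10, -3]
-4 → replaces -3 → [-16, -10, -4]
-13 → replaces -10 → [-16, -13, -4]
-8 → replaces -4 → [-16, -13, -8]
-12 → replaces -8 → [-16, -13, -12]
-15 → replaces -13 → [-16, -15, -12]
-9 → extends → [-16, -15, -12, -9]
-14 → replaces -12 → [-16, -15, -14, -9]
Four tails, so the longest strictly decreasing subsequence of the original has length 4.

4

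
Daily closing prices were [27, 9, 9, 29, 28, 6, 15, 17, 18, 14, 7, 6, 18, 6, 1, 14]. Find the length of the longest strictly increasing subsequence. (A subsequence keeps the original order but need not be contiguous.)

4

Let dp[i] be the length of the longest such subsequence ending at index i:
i:      1  2  3  4  5  6  7  8  9 10 11 12 13 14 15 16
a[i]:  27  9  9 29 28  6 15 17 18 14  7  6 18  6  1 14
dp:     1  1  1  2  2  1  2  3  4  2  2  1  4  1  1  3
Maximum dp value is 4.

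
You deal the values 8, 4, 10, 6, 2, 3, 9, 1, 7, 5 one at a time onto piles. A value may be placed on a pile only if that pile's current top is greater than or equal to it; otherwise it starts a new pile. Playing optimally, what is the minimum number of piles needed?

3

Place each on the leftmost legal pile:
8 → new pile 1 (tops now [8])
4 → pile 1 (tops now [4])
10 → new pile 2 (tops now [4, 10])
6 → pile 2 (tops now [4, 6])
2 → pile 1 (tops now [2, 6])
3 → pile 2 (tops now [2, 3])
9 → new pile 3 (tops now [2, 3, 9])
1 → pile 1 (tops now [1, 3, 9])
7 → pile 3 (tops now [1, 3, 7])
5 → pile 3 (tops now [1, 3, 5])
Three piles.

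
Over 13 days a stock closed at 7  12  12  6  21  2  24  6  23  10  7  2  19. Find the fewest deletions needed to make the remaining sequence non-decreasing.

8

Fewest deletions = n − (longest non-decreasing subsequence).
Patience tails:
7 → extends → [7]
12 → extends → [7, 12]
12 → extends → [7, 12, 12]
6 → replaces 7 → [6, 12, 12]
21 → extends → [6, 12, 12, 21]
2 → replaces 6 → [2, 12, 12, 21]
24 → extends → [2, 12, 12, 21, 24]
6 → replaces 12 → [2, 6, 12, 21, 24]
23 → replaces 24 → [2, 6, 12, 21, 23]
10 → replaces 12 → [2, 6, 10, 21, 23]
7 → replaces 10 → [2, 6, 7, 21, 23]
2 → replaces 6 → [2, 2, 7, 21, 23]
19 → replaces 21 → [2, 2, 7, 19, 23]
Longest non-decreasing subsequence has length 5, so deletions = 13 − 5 = 8.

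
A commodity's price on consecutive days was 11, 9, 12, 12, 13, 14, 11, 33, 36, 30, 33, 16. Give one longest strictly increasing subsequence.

11, 12, 13, 14, 33, 36

Patience tails give the LIS length; then backtrack through the dp parents:
11 → extends → [11]
9 → replaces 11 → [9]
12 → extends → [9, 12]
12 → already a tail → [9, 12]
13 → extends → [9, 12, 13]
14 → extends → [9, 12, 13, 14]
11 → replaces 12 → [9, 11, 13, 14]
33 → extends → [9, 11, 13, 14, 33]
36 → extends → [9, 11, 13, 14, 33, 36]
30 → replaces 33 → [9, 11, 13, 14, 30, 36]
33 → replaces 36 → [9, 11, 13, 14, 30, 33]
16 → replaces 30 → [9, 11, 13, 14, 16, 33]
Length 6; one witness is 11, 12, 13, 14, 33, 36.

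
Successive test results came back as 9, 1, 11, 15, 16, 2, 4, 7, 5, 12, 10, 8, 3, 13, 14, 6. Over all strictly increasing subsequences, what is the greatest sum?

Let S[i] be the best sum of a strictly increasing subsequence ending at i:
i:      1  2  3  4  5  6  7  8  9 10 11 12 13 14 15 16
a[i]:   9  1 11 15 16  2  4  7  5 12 10  8  3 13 14  6
S:      9  1 20 35 51  3  7 14 12 32 24 22  6 45 59 18
Maximum is 59 (e.g. 9 + 11 + 12 + 13 + 14).

59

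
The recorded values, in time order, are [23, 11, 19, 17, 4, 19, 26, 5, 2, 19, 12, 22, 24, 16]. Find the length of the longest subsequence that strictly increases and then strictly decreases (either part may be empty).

inc[i] = longest strictly increasing subsequence ending at i; dec[i] = longest strictly decreasing subsequence starting at i:
i:      1  2  3  4  5  6  7  8  9 10 11 12 13 14
a[i]:  23 11 19 17  4 19 26  5  2 19 12 22 24 16
inc:    1  1  2  2  1  3  4  2  1  3  3  4  5  4
dec:    5  3  4  3  2  3  3  2  1  2  1  2  2  1
Best peak at i=7 (value 26): inc=4, dec=3, length 4+3−1 = 6.

6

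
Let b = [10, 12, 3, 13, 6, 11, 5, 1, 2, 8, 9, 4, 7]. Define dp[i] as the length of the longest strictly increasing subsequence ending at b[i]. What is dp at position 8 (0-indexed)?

dp[i] = 1 + max{dp[j] : j<i, b[j]<b[i]} (or 1 if no such j):
i:      0  1  2  3  4  5  6  7  8  9 10 11 12
b[i]:  10 12  3 13  6 11  5  1  2  8  9  4  7
dp:     1  2  1  3  2  3  2  1  2  3  4  3  4
At index 8 the value is 2.

2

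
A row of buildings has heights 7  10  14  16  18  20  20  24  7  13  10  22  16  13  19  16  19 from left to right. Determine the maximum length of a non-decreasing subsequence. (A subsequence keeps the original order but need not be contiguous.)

8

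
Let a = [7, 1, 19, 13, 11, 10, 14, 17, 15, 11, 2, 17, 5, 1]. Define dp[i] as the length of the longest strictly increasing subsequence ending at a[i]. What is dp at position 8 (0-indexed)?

dp[i] = 1 + max{dp[j] : j<i, a[j]<a[i]} (or 1 if no such j):
i:      0  1  2  3  4  5  6  7  8  9 10 11 12 13
a[i]:   7  1 19 13 11 10 14 17 15 11  2 17  5  1
dp:     1  1  2  2  2  2  3  4  4  3  2  5  3  1
At index 8 the value is 4.

4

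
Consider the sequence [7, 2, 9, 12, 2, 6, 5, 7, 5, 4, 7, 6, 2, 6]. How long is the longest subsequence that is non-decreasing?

6

Track the smallest tail for each achievable length (allowing ties):
7 → extends → [7]
2 → replaces 7 → [2]
9 → extends → [2, 9]
12 → extends → [2, 9, 12]
2 → replaces 9 → [2, 2, 12]
6 → replaces 12 → [2, 2, 6]
5 → replaces 6 → [2, 2, 5]
7 → extends → [2, 2, 5, 7]
5 → replaces 7 → [2, 2, 5, 5]
4 → replaces 5 → [2, 2, 4, 5]
7 → extends → [2, 2, 4, 5, 7]
6 → replaces 7 → [2, 2, 4, 5, 6]
2 → replaces 4 → [2, 2, 2, 5, 6]
6 → extends → [2, 2, 2, 5, 6, 6]
Six tails, so the longest non-decreasing subsequence has length 6 (e.g. 2, 2, 5, 5, 6, 6).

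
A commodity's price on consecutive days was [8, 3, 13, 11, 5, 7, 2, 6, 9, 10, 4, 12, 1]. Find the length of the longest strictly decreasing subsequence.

Let dp[i] be the longest strictly decreasing subsequence ending at i:
i:      1  2  3  4  5  6  7  8  9 10 11 12 13
a[i]:   8  3 13 11  5  7  2  6  9 10  4 12  1
dp:     1  2  1  2  3  3  4  4  3  3  5  2  6
Maximum is 6.

6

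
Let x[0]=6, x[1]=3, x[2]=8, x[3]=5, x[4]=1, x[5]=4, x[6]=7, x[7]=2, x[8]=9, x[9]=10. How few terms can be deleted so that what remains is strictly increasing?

5

Fewest deletions = n − (longest strictly increasing subsequence).
Patience tails:
6 → extends → [6]
3 → replaces 6 → [3]
8 → extends → [3, 8]
5 → replaces 8 → [3, 5]
1 → replaces 3 → [1, 5]
4 → replaces 5 → [1, 4]
7 → extends → [1, 4, 7]
2 → replaces 4 → [1, 2, 7]
9 → extends → [1, 2, 7, 9]
10 → extends → [1, 2, 7, 9, 10]
Longest strictly increasing subsequence has length 5, so deletions = 10 − 5 = 5.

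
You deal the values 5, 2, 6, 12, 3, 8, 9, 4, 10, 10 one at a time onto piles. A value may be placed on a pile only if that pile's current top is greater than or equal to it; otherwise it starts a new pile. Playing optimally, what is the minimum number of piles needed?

5

Place each on the leftmost legal pile:
5 → new pile 1 (tops now [5])
2 → pile 1 (tops now [2])
6 → new pile 2 (tops now [2, 6])
12 → new pile 3 (tops now [2, 6, 12])
3 → pile 2 (tops now [2, 3, 12])
8 → pile 3 (tops now [2, 3, 8])
9 → new pile 4 (tops now [2, 3, 8, 9])
4 → pile 3 (tops now [2, 3, 4, 9])
10 → new pile 5 (tops now [2, 3, 4, 9, 10])
10 → pile 5 (tops now [2, 3, 4, 9, 10])
Five piles.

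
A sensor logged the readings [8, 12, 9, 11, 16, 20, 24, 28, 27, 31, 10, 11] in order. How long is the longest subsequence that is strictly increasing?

8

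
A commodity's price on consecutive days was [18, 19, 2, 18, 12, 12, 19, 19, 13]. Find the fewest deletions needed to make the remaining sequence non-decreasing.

4

Fewest deletions = n − (longest non-decreasing subsequence).
i:      1  2  3  4  5  6  7  8  9
a[i]:  18 19  2 18 12 12 19 19 13
dp:     1  2  1  2  2  3  4  5  4
max dp = 5, so deletions = 9 − 5 = 4.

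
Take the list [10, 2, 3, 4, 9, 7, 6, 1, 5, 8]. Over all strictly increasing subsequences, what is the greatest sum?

24

Let S[i] be the best sum of a strictly increasing subsequence ending at i:
i:      1  2  3  4  5  6  7  8  9 10
a[i]:  10  2  3  4  9  7  6  1  5  8
S:     10  2  5  9 18 16 15  1 14 24
Maximum is 24 (e.g. 2 + 3 + 4 + 7 + 8).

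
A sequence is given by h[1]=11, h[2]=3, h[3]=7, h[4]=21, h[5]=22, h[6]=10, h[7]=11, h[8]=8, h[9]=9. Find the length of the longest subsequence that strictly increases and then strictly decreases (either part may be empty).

6

inc[i] = longest strictly increasing subsequence ending at i; dec[i] = longest strictly decreasing subsequence starting at i:
i:      1  2  3  4  5  6  7  8  9
h[i]:  11  3  7 21 22 10 11  8  9
inc:    1  1  2  3  4  3  4  3  4
dec:    3  1  1  3  3  2  2  1  1
Best peak at i=5 (value 22): inc=4, dec=3, length 4+3−1 = 6.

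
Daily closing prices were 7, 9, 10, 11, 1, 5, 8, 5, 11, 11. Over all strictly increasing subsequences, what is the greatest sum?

Let S[i] be the best sum of a strictly increasing subsequence ending at i:
i:      1  2  3  4  5  6  7  8  9 10
a[i]:   7  9 10 11  1  5  8  5 11 11
S:      7 16 26 37  1  6 15  6 37 37
Maximum is 37 (e.g. 7 + 9 + 10 + 11).

37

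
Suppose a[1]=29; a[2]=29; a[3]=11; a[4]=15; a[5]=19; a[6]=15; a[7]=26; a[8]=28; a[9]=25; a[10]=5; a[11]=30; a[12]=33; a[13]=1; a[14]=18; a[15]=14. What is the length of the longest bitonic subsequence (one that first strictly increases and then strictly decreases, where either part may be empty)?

9

inc[i] = longest strictly increasing subsequence ending at i; dec[i] = longest strictly decreasing subsequence starting at i:
i:      1  2  3  4  5  6  7  8  9 10 11 12 13 14 15
a[i]:  29 29 11 15 19 15 26 28 25  5 30 33  1 18 14
inc:    1  1  1  2  3  2  4  5  4  1  6  7  1  3  2
dec:    5  5  3  3  4  3  4  4  3  2  3  3  1  2  1
Best peak at i=12 (value 33): inc=7, dec=3, length 7+3−1 = 9.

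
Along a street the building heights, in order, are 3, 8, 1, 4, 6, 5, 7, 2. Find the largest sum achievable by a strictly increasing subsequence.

Let S[i] be the best sum of a strictly increasing subsequence ending at i:
i:      1  2  3  4  5  6  7  8
a[i]:   3  8  1  4  6  5  7  2
S:      3 11  1  7 13 12 20  3
Maximum is 20 (e.g. 3 + 4 + 6 + 7).

20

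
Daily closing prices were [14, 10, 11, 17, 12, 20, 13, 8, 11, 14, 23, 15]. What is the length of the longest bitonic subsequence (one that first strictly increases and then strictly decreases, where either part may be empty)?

7

inc[i] = longest strictly increasing subsequence ending at i; dec[i] = longest strictly decreasing subsequence starting at i:
i:      1  2  3  4  5  6  7  8  9 10 11 12
a[i]:  14 10 11 17 12 20 13  8 11 14 23 15
inc:    1  1  2  3  3  4  4  1  2  5  6  6
dec:    3  2  2  3  2  3  2  1  1  1  2  1
Best peak at i=11 (value 23): inc=6, dec=2, length 6+2−1 = 7.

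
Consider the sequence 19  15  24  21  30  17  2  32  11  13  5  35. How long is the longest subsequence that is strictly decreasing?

Negate each value so 'decreasing' becomes 'increasing', then run patience tails on the negated sequence:
-19 → extends → [-19]
-15 → extends → [-19, -15]
-24 → replaces -19 → [-24, -15]
-21 → replaces -15 → [-24, -21]
-30 → replaces -24 → [-30, -21]
-17 → extends → [-30, -21, -17]
-2 → extends → [-30, -21, -17, -2]
-32 → replaces -30 → [-32, -21, -17, -2]
-11 → replaces -2 → [-32, -21, -17, -11]
-13 → replaces -11 → [-32, -21, -17, -13]
-5 → extends → [-32, -21, -17, -13, -5]
-35 → replaces -32 → [-35, -21, -17, -13, -5]
Five tails, so the longest strictly decreasing subsequence of the original has length 5.

5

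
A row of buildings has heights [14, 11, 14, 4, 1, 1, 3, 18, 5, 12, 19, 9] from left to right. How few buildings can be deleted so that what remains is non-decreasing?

6

Fewest deletions = n − (longest non-decreasing subsequence).
i:      1  2  3  4  5  6  7  8  9 10 11 12
a[i]:  14 11 14  4  1  1  3 18  5 12 19  9
dp:     1  1  2  1  1  2  3  4  4  5  6  5
max dp = 6, so deletions = 12 − 6 = 6.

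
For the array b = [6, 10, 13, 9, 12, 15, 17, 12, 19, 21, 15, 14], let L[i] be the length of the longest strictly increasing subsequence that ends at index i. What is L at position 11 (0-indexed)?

dp[i] = 1 + max{dp[j] : j<i, b[j]<b[i]} (or 1 if no such j):
i:      0  1  2  3  4  5  6  7  8  9 10 11
b[i]:   6 10 13  9 12 15 17 12 19 21 15 14
dp:     1  2  3  2  3  4  5  3  6  7  4  4
At index 11 the value is 4.

4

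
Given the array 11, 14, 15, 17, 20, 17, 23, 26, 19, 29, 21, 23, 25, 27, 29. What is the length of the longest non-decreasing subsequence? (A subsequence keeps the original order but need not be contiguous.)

11

Track the smallest tail for each achievable length (allowing ties):
11 → extends → [11]
14 → extends → [11, 14]
15 → extends → [11, 14, 15]
17 → extends → [11, 14, 15, 17]
20 → extends → [11, 14, 15, 17, 20]
17 → replaces 20 → [11, 14, 15, 17, 17]
23 → extends → [11, 14, 15, 17, 17, 23]
26 → extends → [11, 14, 15, 17, 17, 23, 26]
19 → replaces 23 → [11, 14, 15, 17, 17, 19, 26]
29 → extends → [11, 14, 15, 17, 17, 19, 26, 29]
21 → replaces 26 → [11, 14, 15, 17, 17, 19, 21, 29]
23 → replaces 29 → [11, 14, 15, 17, 17, 19, 21, 23]
25 → extends → [11, 14, 15, 17, 17, 19, 21, 23, 25]
27 → extends → [11, 14, 15, 17, 17, 19, 21, 23, 25, 27]
29 → extends → [11, 14, 15, 17, 17, 19, 21, 23, 25, 27, 29]
Eleven tails, so the longest non-decreasing subsequence has length 11 (e.g. 11, 14, 15, 17, 17, 19, 21, 23, 25, 27, 29).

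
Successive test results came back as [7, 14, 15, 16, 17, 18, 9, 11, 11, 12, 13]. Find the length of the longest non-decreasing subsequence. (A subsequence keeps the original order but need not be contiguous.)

Let dp[i] be the length of the longest such subsequence ending at index i:
i:      1  2  3  4  5  6  7  8  9 10 11
a[i]:   7 14 15 16 17 18  9 11 11 12 13
dp:     1  2  3  4  5  6  2  3  4  5  6
Maximum dp value is 6.

6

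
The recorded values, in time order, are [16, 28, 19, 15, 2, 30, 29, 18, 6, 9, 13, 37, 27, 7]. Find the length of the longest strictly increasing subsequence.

5

Let dp[i] be the length of the longest such subsequence ending at index i:
i:      1  2  3  4  5  6  7  8  9 10 11 12 13 14
a[i]:  16 28 19 15  2 30 29 18  6  9 13 37 27  7
dp:     1  2  2  1  1  3  3  2  2  3  4  5  5  3
Maximum dp value is 5.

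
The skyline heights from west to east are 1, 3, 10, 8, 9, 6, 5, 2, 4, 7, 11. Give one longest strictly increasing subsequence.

Patience tails give the LIS length; then backtrack through the dp parents:
1 → extends → [1]
3 → extends → [1, 3]
10 → extends → [1, 3, 10]
8 → replaces 10 → [1, 3, 8]
9 → extends → [1, 3, 8, 9]
6 → replaces 8 → [1, 3, 6, 9]
5 → replaces 6 → [1, 3, 5, 9]
2 → replaces 3 → [1, 2, 5, 9]
4 → replaces 5 → [1, 2, 4, 9]
7 → replaces 9 → [1, 2, 4, 7]
11 → extends → [1, 2, 4, 7, 11]
Length 5; one witness is 1, 3, 8, 9, 11.

1, 3, 8, 9, 11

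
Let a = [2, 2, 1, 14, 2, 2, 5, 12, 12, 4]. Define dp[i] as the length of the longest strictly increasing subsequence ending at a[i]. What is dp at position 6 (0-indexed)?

dp[i] = 1 + max{dp[j] : j<i, a[j]<a[i]} (or 1 if no such j):
i:      0  1  2  3  4  5  6  7  8  9
a[i]:   2  2  1 14  2  2  5 12 12  4
dp:     1  1  1  2  2  2  3  4  4  3
At index 6 the value is 3.

3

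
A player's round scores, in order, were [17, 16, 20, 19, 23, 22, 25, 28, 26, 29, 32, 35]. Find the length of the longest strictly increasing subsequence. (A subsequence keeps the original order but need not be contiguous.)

8

Let dp[i] be the length of the longest such subsequence ending at index i:
i:      1  2  3  4  5  6  7  8  9 10 11 12
a[i]:  17 16 20 19 23 22 25 28 26 29 32 35
dp:     1  1  2  2  3  3  4  5  5  6  7  8
Maximum dp value is 8.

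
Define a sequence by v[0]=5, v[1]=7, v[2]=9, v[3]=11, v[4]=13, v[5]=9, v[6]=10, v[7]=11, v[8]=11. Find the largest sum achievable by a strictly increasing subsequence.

45

Let S[i] be the best sum of a strictly increasing subsequence ending at i:
i:      0  1  2  3  4  5  6  7  8
v[i]:   5  7  9 11 13  9 10 11 11
S:      5 12 21 32 45 21 31 42 42
Maximum is 45 (e.g. 5 + 7 + 9 + 11 + 13).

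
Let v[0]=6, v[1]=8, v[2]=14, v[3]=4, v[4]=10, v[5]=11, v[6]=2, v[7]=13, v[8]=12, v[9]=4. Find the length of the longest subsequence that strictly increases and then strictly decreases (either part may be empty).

7

inc[i] = longest strictly increasing subsequence ending at i; dec[i] = longest strictly decreasing subsequence starting at i:
i:      0  1  2  3  4  5  6  7  8  9
v[i]:   6  8 14  4 10 11  2 13 12  4
inc:    1  2  3  1  3  4  1  5  5  2
dec:    3  3  4  2  2  2  1  3  2  1
Best peak at i=7 (value 13): inc=5, dec=3, length 5+3−1 = 7.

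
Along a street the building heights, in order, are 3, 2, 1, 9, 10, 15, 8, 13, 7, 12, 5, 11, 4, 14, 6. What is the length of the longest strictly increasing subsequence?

5

Track the smallest tail for each achievable length (strict):
3 → extends → [3]
2 → replaces 3 → [2]
1 → replaces 2 → [1]
9 → extends → [1, 9]
10 → extends → [1, 9, 10]
15 → extends → [1, 9, 10, 15]
8 → replaces 9 → [1, 8, 10, 15]
13 → replaces 15 → [1, 8, 10, 13]
7 → replaces 8 → [1, 7, 10, 13]
12 → replaces 13 → [1, 7, 10, 12]
5 → replaces 7 → [1, 5, 10, 12]
11 → replaces 12 → [1, 5, 10, 11]
4 → replaces 5 → [1, 4, 10, 11]
14 → extends → [1, 4, 10, 11, 14]
6 → replaces 10 → [1, 4, 6, 11, 14]
Five tails, so the longest strictly increasing subsequence has length 5 (e.g. 3, 9, 10, 13, 14).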